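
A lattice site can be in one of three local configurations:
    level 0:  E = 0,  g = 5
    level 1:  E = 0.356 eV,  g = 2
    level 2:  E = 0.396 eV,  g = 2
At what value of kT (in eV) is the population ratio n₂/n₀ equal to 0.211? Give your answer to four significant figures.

0.6191 eV

n₂/n₀ = (g₂/g₀) exp[−(E₂−E₀)/kT] = 0.211.
⇒ (E₂−E₀)/kT = ln((2/5)/0.211) = ln(1.89573) = 0.639604.
kT = 0.396 eV / 0.639604 = 0.6191 eV.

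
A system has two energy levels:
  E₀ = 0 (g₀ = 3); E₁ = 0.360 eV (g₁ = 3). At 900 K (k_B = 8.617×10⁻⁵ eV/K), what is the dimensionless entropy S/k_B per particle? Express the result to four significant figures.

k_BT = 8.617×10⁻⁵ × 900 K = 0.0775530 eV.
Eᵢ/kT = 0, 4.64199.
Z = Σ gᵢe^(−Eᵢ/kT) = 3·e^(−0) + 3·e^(−4.64199) = 3.00000 + 0.0289155 = 3.02892.
⟨E⟩ = Σ EᵢPᵢ = 0.00343673 eV.
S/k_B = ln Z + ⟨E⟩/kT = ln(3.02892) + 0.00343673/0.0775530 = 1.10821 + 0.0443146 = 1.153.

1.153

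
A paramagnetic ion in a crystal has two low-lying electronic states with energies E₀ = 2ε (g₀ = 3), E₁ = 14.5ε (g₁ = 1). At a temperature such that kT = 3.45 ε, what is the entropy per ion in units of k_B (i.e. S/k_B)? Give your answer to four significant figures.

Eᵢ/kT = 0.579710, 4.20290.
Z = Σ gᵢe^(−Eᵢ/kT) = 3·e^(−0.579710) + 1·e^(−4.20290) = 1.68018 + 0.0149522 = 1.69513.
⟨E⟩ = Σ EᵢPᵢ = 2.11026 ε.
S/k_B = ln Z + ⟨E⟩/kT = ln(1.69513) + 2.11026/3.45 = 0.527759 + 0.611670 = 1.139.

1.139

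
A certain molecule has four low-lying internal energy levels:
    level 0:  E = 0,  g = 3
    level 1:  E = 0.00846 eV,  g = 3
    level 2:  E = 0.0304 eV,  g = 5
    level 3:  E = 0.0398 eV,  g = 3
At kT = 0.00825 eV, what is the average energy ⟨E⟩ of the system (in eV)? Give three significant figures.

Eᵢ/kT = 0, 1.0255, 3.6848, 4.8242.
Z = Σ gᵢe^(−Eᵢ/kT) = 3·e^(−0) + 3·e^(−1.0255) + 5·e^(−3.6848) + 3·e^(−4.8242) = 3.0000 + 1.0759 + 0.12551 + 0.024099 = 4.2255.
⟨E⟩ = Σ Eᵢ gᵢe^(−Eᵢ/kT) / Z = (0·3.0000 + 0.00846·1.0759 + 0.0304·0.12551 + 0.0398·0.024099) / 4.2255 = 0.00328 eV.

0.00328 eV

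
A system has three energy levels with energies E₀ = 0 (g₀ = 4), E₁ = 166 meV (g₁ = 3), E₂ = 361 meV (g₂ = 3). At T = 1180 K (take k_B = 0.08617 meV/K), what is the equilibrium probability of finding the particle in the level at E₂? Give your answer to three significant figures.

0.0184

k_BT = 0.08617 × 1180 K = 101.68 meV.
Eᵢ/kT = 0, 1.6326, 3.5504.
Z = Σ gᵢe^(−Eᵢ/kT) = 4·e^(−0) + 3·e^(−1.6326) + 3·e^(−3.5504) = 4.0000 + 0.58626 + 0.086139 = 4.6724.
P₂ = g₂ e^(−E₂/kT) / Z = 0.086139/4.6724 = 0.0184.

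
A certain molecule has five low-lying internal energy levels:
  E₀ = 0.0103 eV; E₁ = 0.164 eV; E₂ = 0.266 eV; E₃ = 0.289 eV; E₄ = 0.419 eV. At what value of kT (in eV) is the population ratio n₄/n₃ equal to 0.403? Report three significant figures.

n₄/n₃ = exp[−(E₄−E₃)/kT] = 0.403.
⇒ (E₄−E₃)/kT = ln(1/0.403) = ln(2.4814) = 0.90882.
kT = 0.130 eV / 0.90882 = 0.143 eV.

0.143 eV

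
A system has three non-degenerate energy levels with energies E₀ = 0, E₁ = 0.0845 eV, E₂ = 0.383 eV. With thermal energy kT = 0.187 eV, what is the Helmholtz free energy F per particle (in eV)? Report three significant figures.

Eᵢ/kT = 0, 0.45187, 2.0481.
Z = Σ e^(−Eᵢ/kT) = e^(−0) + e^(−0.45187) + e^(−2.0481) = 1.0000 + 0.63644 + 0.12898 = 1.7654.
F = −kT ln Z = −0.187 × ln(1.7654) = −0.187 × 0.56838 = -0.106 eV.

-0.106 eV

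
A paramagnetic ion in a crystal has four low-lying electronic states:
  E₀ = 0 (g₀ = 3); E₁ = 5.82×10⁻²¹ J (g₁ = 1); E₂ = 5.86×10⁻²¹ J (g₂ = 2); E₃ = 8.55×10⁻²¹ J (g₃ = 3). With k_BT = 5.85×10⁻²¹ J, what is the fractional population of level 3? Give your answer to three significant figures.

Eᵢ/kT = 0, 0.99487, 1.0017, 1.4615.
Z = Σ gᵢe^(−Eᵢ/kT) = 3·e^(−0) + 1·e^(−0.99487) + 2·e^(−1.0017) + 3·e^(−1.4615) = 3.0000 + 0.36977 + 0.73451 + 0.69566 = 4.7999.
P₃ = g₃ e^(−E₃/kT) / Z = 0.69566/4.7999 = 0.145.

0.145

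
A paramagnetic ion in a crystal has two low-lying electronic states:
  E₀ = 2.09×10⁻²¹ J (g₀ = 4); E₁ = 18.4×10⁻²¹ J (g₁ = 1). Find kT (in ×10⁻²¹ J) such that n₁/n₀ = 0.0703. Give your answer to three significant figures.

n₁/n₀ = (g₁/g₀) exp[−(E₁−E₀)/kT] = 0.0703.
⇒ (E₁−E₀)/kT = ln((1/4)/0.0703) = ln(3.5562) = 1.2687.
kT = 16.31 ×10⁻²¹ J / 1.2687 = 12.9 ×10⁻²¹ J.

12.9 ×10⁻²¹ J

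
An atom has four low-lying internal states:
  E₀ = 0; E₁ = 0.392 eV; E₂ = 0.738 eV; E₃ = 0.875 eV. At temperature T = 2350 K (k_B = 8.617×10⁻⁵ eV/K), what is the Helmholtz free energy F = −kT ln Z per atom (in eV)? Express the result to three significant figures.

-0.0342 eV

k_BT = 8.617×10⁻⁵ × 2350 K = 0.20250 eV.
Eᵢ/kT = 0, 1.9358, 3.6444, 4.3210.
Z = Σ e^(−Eᵢ/kT) = e^(−0) + e^(−1.9358) + e^(−3.6444) + e^(−4.3210) = 1.0000 + 0.14431 + 0.026137 + 0.013287 = 1.1837.
F = −kT ln Z = −0.20250 × ln(1.1837) = −0.20250 × 0.16865 = -0.0342 eV.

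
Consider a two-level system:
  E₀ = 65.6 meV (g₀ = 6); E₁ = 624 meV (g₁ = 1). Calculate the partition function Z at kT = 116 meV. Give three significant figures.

Eᵢ/kT = 0.56552, 5.3793.
Z = Σ gᵢe^(−Eᵢ/kT) = 6·e^(−0.56552) + 1·e^(−5.3793) = 3.4084 + 0.0046110 = 3.4130.

Z = 3.41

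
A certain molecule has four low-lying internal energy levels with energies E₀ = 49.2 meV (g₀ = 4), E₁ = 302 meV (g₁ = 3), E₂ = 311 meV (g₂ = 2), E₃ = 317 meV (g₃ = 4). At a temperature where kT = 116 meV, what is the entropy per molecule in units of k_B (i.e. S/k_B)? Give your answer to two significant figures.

Eᵢ/kT = 0.4241, 2.603, 2.681, 2.733.
Z = Σ gᵢe^(−Eᵢ/kT) = 4·e^(−0.4241) + 3·e^(−2.603) + 2·e^(−2.681) + 4·e^(−2.733) = 2.617 + 0.2222 + 0.1370 + 0.2601 = 3.236.
⟨E⟩ = Σ EᵢPᵢ = 99.17 meV.
S/k_B = ln Z + ⟨E⟩/kT = ln(3.236) + 99.17/116 = 1.174 + 0.8549 = 2.0.

2.0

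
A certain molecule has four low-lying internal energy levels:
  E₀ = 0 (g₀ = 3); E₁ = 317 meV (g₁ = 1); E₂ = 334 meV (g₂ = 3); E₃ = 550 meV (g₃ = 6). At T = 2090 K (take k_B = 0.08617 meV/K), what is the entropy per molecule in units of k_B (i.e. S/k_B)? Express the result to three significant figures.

k_BT = 0.08617 × 2090 K = 180.10 meV.
Eᵢ/kT = 0, 1.7601, 1.8545, 3.0539.
Z = Σ gᵢe^(−Eᵢ/kT) = 3·e^(−0) + 1·e^(−1.7601) + 3·e^(−1.8545) + 6·e^(−3.0539) = 3.0000 + 0.17203 + 0.46959 + 0.28305 = 3.9247.
⟨E⟩ = Σ EᵢPᵢ = 93.524 meV.
S/k_B = ln Z + ⟨E⟩/kT = ln(3.9247) + 93.524/180.10 = 1.3673 + 0.51929 = 1.89.

1.89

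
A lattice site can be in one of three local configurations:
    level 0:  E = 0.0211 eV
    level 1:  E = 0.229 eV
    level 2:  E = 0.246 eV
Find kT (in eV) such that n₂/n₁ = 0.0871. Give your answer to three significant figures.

0.00697 eV

n₂/n₁ = exp[−(E₂−E₁)/kT] = 0.0871.
⇒ (E₂−E₁)/kT = ln(1/0.0871) = ln(11.481) = 2.4407.
kT = 0.017 eV / 2.4407 = 0.00697 eV.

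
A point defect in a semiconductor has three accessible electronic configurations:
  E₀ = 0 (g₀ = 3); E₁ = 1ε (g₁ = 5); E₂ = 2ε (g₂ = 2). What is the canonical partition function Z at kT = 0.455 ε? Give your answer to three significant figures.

Eᵢ/kT = 0, 2.1978, 4.3956.
Z = Σ gᵢe^(−Eᵢ/kT) = 3·e^(−0) + 5·e^(−2.1978) + 2·e^(−4.3956) = 3.0000 + 0.55524 + 0.024663 = 3.5799.

Z = 3.58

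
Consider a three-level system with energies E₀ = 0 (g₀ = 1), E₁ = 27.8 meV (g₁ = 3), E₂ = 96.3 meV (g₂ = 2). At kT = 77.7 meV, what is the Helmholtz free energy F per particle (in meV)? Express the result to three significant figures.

Eᵢ/kT = 0, 0.35779, 1.2394.
Z = Σ gᵢe^(−Eᵢ/kT) = 1·e^(−0) + 3·e^(−0.35779) + 2·e^(−1.2394) = 1.0000 + 2.0977 + 0.57912 = 3.6768.
F = −kT ln Z = −77.7 × ln(3.6768) = −77.7 × 1.3020 = -101 meV.

-101 meV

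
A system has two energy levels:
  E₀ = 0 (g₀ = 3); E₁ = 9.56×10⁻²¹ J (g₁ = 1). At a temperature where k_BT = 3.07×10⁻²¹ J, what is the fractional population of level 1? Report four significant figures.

Eᵢ/kT = 0, 3.11401.
Z = Σ gᵢe^(−Eᵢ/kT) = 3·e^(−0) + 1·e^(−3.11401) = 3.00000 + 0.0444225 = 3.04442.
P₁ = g₁ e^(−E₁/kT) / Z = 0.0444225/3.04442 = 0.01459.

0.01459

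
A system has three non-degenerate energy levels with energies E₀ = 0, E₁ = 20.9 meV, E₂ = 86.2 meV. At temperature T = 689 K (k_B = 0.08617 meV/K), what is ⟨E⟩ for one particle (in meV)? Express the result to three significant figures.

18.0 meV

k_BT = 0.08617 × 689 K = 59.371 meV.
Eᵢ/kT = 0, 0.35202, 1.4519.
Z = Σ e^(−Eᵢ/kT) = e^(−0) + e^(−0.35202) + e^(−1.4519) = 1.0000 + 0.70327 + 0.23413 = 1.9374.
⟨E⟩ = Σ Eᵢ e^(−Eᵢ/kT) / Z = (0·1.0000 + 20.9·0.70327 + 86.2·0.23413) / 1.9374 = 18.0 meV.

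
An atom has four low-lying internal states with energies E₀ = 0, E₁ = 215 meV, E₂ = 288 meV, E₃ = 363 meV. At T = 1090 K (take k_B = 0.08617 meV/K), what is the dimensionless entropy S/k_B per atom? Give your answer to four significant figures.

k_BT = 0.08617 × 1090 K = 93.9253 meV.
Eᵢ/kT = 0, 2.28905, 3.06627, 3.86477.
Z = Σ e^(−Eᵢ/kT) = e^(−0) + e^(−2.28905) + e^(−3.06627) + e^(−3.86477) = 1.00000 + 0.101363 + 0.0465946 + 0.0209677 = 1.16893.
⟨E⟩ = Σ EᵢPᵢ = 36.6348 meV.
S/k_B = ln Z + ⟨E⟩/kT = ln(1.16893) + 36.6348/93.9253 = 0.156089 + 0.390042 = 0.5461.

0.5461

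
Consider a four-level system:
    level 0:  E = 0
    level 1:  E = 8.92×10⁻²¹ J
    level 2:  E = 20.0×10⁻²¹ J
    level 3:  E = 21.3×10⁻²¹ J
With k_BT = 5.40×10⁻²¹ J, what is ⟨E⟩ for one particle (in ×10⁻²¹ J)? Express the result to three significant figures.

Eᵢ/kT = 0, 1.6519, 3.7037, 3.9444.
Z = Σ e^(−Eᵢ/kT) = e^(−0) + e^(−1.6519) + e^(−3.7037) + e^(−3.9444) = 1.0000 + 0.19169 + 0.024632 + 0.019363 = 1.2357.
⟨E⟩ = Σ Eᵢ e^(−Eᵢ/kT) / Z = (0·1.0000 + 8.92·0.19169 + 20.0·0.024632 + 21.3·0.019363) / 1.2357 = 2.12 ×10⁻²¹ J.

2.12 ×10⁻²¹ J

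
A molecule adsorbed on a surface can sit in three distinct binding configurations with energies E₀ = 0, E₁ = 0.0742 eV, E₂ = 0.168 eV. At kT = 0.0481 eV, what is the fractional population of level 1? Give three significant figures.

0.172

Eᵢ/kT = 0, 1.5426, 3.4927.
Z = Σ e^(−Eᵢ/kT) = e^(−0) + e^(−1.5426) + e^(−3.4927) = 1.0000 + 0.21382 + 0.030419 = 1.2442.
P₁ = e^(−E₁/kT) / Z = 0.21382/1.2442 = 0.172.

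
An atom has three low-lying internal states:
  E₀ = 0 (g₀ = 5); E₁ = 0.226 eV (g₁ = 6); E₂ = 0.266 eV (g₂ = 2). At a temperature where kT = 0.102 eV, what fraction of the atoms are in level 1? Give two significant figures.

Eᵢ/kT = 0, 2.216, 2.608.
Z = Σ gᵢe^(−Eᵢ/kT) = 5·e^(−0) + 6·e^(−2.216) + 2·e^(−2.608) = 5.000 + 0.6543 + 0.1474 = 5.802.
P₁ = g₁ e^(−E₁/kT) / Z = 0.6543/5.802 = 0.11.

0.11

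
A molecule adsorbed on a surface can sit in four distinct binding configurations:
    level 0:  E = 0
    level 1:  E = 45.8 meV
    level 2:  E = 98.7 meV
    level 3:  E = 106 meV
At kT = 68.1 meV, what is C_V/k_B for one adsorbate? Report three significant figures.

Eᵢ/kT = 0, 0.67254, 1.4493, 1.5565.
Z = Σ e^(−Eᵢ/kT) = e^(−0) + e^(−0.67254) + e^(−1.4493) + e^(−1.5565) = 1.0000 + 0.51041 + 0.23473 + 0.21087 = 1.9560.
⟨E⟩ = 35.223 meV, ⟨E²⟩ = 2927.7 meV².
C_V/k_B = (⟨E²⟩ − ⟨E⟩²)/(kT)² = (2927.7 − 1240.7)/4637.6 = 0.364.

0.364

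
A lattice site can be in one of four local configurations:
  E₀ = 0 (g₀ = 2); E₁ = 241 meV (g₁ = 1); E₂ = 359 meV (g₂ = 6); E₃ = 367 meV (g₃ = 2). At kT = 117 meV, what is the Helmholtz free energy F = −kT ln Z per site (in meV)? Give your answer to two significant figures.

Eᵢ/kT = 0, 2.060, 3.068, 3.137.
Z = Σ gᵢe^(−Eᵢ/kT) = 2·e^(−0) + 1·e^(−2.060) + 6·e^(−3.068) + 2·e^(−3.137) = 2.000 + 0.1275 + 0.2791 + 0.08683 = 2.493.
F = −kT ln Z = −117 × ln(2.493) = −117 × 0.9135 = -110 meV.

-110 meV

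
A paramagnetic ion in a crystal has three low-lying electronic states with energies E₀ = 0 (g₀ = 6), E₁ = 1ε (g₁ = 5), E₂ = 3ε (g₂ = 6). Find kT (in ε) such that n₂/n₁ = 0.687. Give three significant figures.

n₂/n₁ = (g₂/g₁) exp[−(E₂−E₁)/kT] = 0.687.
⇒ (E₂−E₁)/kT = ln((6/5)/0.687) = ln(1.7467) = 0.55773.
kT = 2ε / 0.55773 = 3.59 ε.

3.59 ε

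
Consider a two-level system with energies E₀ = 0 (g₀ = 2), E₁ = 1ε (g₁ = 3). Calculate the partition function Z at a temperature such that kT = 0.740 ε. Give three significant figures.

Z = 2.78

Eᵢ/kT = 0, 1.3514.
Z = Σ gᵢe^(−Eᵢ/kT) = 2·e^(−0) + 3·e^(−1.3514) = 2.0000 + 0.77663 = 2.7766.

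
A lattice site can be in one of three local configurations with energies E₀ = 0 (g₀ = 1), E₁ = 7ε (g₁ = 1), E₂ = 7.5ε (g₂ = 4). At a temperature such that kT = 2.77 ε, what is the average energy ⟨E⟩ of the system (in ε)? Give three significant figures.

Eᵢ/kT = 0, 2.5271, 2.7076.
Z = Σ gᵢe^(−Eᵢ/kT) = 1·e^(−0) + 1·e^(−2.5271) + 4·e^(−2.7076) = 1.0000 + 0.079890 + 0.26679 = 1.3467.
⟨E⟩ = Σ Eᵢ gᵢe^(−Eᵢ/kT) / Z = (0·1.0000 + 7·0.079890 + 7.5·0.26679) / 1.3467 = 1.90 ε.

1.90 ε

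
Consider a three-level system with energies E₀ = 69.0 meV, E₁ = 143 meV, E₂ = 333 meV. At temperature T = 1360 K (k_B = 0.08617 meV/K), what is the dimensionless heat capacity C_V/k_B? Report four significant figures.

k_BT = 0.08617 × 1360 K = 117.191 meV.
Eᵢ/kT = 0.588782, 1.22023, 2.84152.
Z = Σ e^(−Eᵢ/kT) = e^(−0.588782) + e^(−1.22023) + e^(−2.84152) = 0.555003 + 0.295162 + 0.0583369 = 0.908502.
⟨E⟩ = 109.994 meV, ⟨E²⟩ = 16672.6 meV².
C_V/k_B = (⟨E²⟩ − ⟨E⟩²)/(kT)² = (16672.6 − 12098.7)/13733.7 = 0.3330.

0.3330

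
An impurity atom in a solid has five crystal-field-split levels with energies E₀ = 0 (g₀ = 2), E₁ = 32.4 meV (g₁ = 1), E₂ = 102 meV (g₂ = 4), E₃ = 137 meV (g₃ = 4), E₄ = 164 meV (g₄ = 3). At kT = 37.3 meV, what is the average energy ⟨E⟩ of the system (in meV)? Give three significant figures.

21.3 meV

Eᵢ/kT = 0, 0.86863, 2.7346, 3.6729, 4.3968.
Z = Σ gᵢe^(−Eᵢ/kT) = 2·e^(−0) + 1·e^(−0.86863) + 4·e^(−2.7346) + 4·e^(−3.6729) + 3·e^(−4.3968) = 2.0000 + 0.41953 + 0.25968 + 0.10161 + 0.036950 = 2.8178.
⟨E⟩ = Σ Eᵢ gᵢe^(−Eᵢ/kT) / Z = (0·2.0000 + 32.4·0.41953 + 102·0.25968 + 137·0.10161 + 164·0.036950) / 2.8178 = 21.3 meV.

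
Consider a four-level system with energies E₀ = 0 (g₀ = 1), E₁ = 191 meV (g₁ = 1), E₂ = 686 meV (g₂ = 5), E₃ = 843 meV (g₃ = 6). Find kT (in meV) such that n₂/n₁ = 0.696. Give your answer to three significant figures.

251 meV

n₂/n₁ = (g₂/g₁) exp[−(E₂−E₁)/kT] = 0.696.
⇒ (E₂−E₁)/kT = ln((5/1)/0.696) = ln(7.1839) = 1.9718.
kT = 495 meV / 1.9718 = 251 meV.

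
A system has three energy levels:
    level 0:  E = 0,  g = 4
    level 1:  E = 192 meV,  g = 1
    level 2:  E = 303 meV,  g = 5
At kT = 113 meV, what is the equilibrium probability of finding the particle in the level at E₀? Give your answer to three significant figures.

0.884

Eᵢ/kT = 0, 1.6991, 2.6814.
Z = Σ gᵢe^(−Eᵢ/kT) = 4·e^(−0) + 1·e^(−1.6991) + 5·e^(−2.6814) = 4.0000 + 0.18285 + 0.34234 = 4.5252.
P₀ = g₀ e^(−E₀/kT) / Z = 4.0000/4.5252 = 0.884.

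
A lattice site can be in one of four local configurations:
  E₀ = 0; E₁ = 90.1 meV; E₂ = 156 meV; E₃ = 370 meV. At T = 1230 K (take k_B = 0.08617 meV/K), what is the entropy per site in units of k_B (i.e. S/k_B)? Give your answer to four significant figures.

k_BT = 0.08617 × 1230 K = 105.989 meV.
Eᵢ/kT = 0, 0.850088, 1.47185, 3.49093.
Z = Σ e^(−Eᵢ/kT) = e^(−0) + e^(−0.850088) + e^(−1.47185) + e^(−3.49093) = 1.00000 + 0.427377 + 0.229501 + 0.0304725 = 1.68735.
⟨E⟩ = Σ EᵢPᵢ = 50.7207 meV.
S/k_B = ln Z + ⟨E⟩/kT = ln(1.68735) + 50.7207/105.989 = 0.523159 + 0.478547 = 1.002.

1.002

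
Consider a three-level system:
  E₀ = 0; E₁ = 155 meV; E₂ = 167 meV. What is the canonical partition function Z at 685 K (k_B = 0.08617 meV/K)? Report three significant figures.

k_BT = 0.08617 × 685 K = 59.026 meV.
Eᵢ/kT = 0, 2.6260, 2.8293.
Z = Σ e^(−Eᵢ/kT) = e^(−0) + e^(−2.6260) + e^(−2.8293) = 1.0000 + 0.072367 + 0.059054 = 1.1314.

Z = 1.13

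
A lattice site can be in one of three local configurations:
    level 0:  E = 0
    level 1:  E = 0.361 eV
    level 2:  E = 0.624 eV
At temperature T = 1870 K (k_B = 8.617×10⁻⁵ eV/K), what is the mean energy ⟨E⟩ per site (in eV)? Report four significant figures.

k_BT = 8.617×10⁻⁵ × 1870 K = 0.161138 eV.
Eᵢ/kT = 0, 2.24032, 3.87246.
Z = Σ e^(−Eᵢ/kT) = e^(−0) + e^(−2.24032) + e^(−3.87246) = 1.00000 + 0.106424 + 0.0208071 = 1.12723.
⟨E⟩ = Σ Eᵢ e^(−Eᵢ/kT) / Z = (0·1.00000 + 0.361·0.106424 + 0.624·0.0208071) / 1.12723 = 0.04560 eV.

0.04560 eV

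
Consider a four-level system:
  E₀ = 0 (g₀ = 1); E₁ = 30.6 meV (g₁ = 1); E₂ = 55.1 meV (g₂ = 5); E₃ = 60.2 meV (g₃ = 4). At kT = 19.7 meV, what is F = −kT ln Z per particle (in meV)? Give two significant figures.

Eᵢ/kT = 0, 1.553, 2.797, 3.056.
Z = Σ gᵢe^(−Eᵢ/kT) = 1·e^(−0) + 1·e^(−1.553) + 5·e^(−2.797) + 4·e^(−3.056) = 1.000 + 0.2116 + 0.3050 + 0.1883 = 1.705.
F = −kT ln Z = −19.7 × ln(1.705) = −19.7 × 0.5336 = -11 meV.

-11 meV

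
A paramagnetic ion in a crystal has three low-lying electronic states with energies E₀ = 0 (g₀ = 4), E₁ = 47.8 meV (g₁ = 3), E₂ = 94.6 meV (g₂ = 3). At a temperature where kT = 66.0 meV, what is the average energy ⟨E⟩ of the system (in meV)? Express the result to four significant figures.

Eᵢ/kT = 0, 0.724242, 1.43333.
Z = Σ gᵢe^(−Eᵢ/kT) = 4·e^(−0) + 3·e^(−0.724242) + 3·e^(−1.43333) = 4.00000 + 1.45408 + 0.715540 = 6.16962.
⟨E⟩ = Σ Eᵢ gᵢe^(−Eᵢ/kT) / Z = (0·4.00000 + 47.8·1.45408 + 94.6·0.715540) / 6.16962 = 22.24 meV.

22.24 meV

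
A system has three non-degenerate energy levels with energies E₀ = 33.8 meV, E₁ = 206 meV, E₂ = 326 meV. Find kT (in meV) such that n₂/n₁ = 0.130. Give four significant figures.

n₂/n₁ = exp[−(E₂−E₁)/kT] = 0.130.
⇒ (E₂−E₁)/kT = ln(1/0.130) = ln(7.69231) = 2.04022.
kT = 120 meV / 2.04022 = 58.82 meV.

58.82 meV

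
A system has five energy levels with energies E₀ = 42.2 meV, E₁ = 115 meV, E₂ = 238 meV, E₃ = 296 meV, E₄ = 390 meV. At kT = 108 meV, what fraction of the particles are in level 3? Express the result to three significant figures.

0.0527

Eᵢ/kT = 0.39074, 1.0648, 2.2037, 2.7407, 3.6111.
Z = Σ e^(−Eᵢ/kT) = e^(−0.39074) + e^(−1.0648) + e^(−2.2037) + e^(−2.7407) + e^(−3.6111) = 0.67656 + 0.34480 + 0.11039 + 0.064525 + 0.027022 = 1.2233.
P₃ = e^(−E₃/kT) / Z = 0.064525/1.2233 = 0.0527.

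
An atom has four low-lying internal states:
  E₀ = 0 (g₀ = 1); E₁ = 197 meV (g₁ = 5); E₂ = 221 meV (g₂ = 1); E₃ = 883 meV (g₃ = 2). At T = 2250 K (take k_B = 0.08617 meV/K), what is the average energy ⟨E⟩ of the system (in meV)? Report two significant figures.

k_BT = 0.08617 × 2250 K = 193.9 meV.
Eᵢ/kT = 0, 1.016, 1.140, 4.554.
Z = Σ gᵢe^(−Eᵢ/kT) = 1·e^(−0) + 5·e^(−1.016) + 1·e^(−1.140) + 2·e^(−4.554) = 1.000 + 1.810 + 0.3198 + 0.02105 = 3.151.
⟨E⟩ = Σ Eᵢ gᵢe^(−Eᵢ/kT) / Z = (0·1.000 + 197·1.810 + 221·0.3198 + 883·0.02105) / 3.151 = 140 meV.

140 meV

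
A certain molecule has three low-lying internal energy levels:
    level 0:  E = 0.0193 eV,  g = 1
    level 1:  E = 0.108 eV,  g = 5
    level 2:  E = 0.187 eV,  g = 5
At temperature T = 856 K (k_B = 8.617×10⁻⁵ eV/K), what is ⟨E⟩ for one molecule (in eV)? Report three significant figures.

0.0921 eV

k_BT = 8.617×10⁻⁵ × 856 K = 0.073762 eV.
Eᵢ/kT = 0.26165, 1.4642, 2.5352.
Z = Σ gᵢe^(−Eᵢ/kT) = 1·e^(−0.26165) + 5·e^(−1.4642) + 5·e^(−2.5352) = 0.76978 + 1.1563 + 0.39623 = 2.3223.
⟨E⟩ = Σ Eᵢ gᵢe^(−Eᵢ/kT) / Z = (0.0193·0.76978 + 0.108·1.1563 + 0.187·0.39623) / 2.3223 = 0.0921 eV.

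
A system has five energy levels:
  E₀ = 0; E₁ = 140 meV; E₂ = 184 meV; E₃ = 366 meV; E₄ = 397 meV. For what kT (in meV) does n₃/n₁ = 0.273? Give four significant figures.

174.1 meV

n₃/n₁ = exp[−(E₃−E₁)/kT] = 0.273.
⇒ (E₃−E₁)/kT = ln(1/0.273) = ln(3.66300) = 1.29828.
kT = 226 meV / 1.29828 = 174.1 meV.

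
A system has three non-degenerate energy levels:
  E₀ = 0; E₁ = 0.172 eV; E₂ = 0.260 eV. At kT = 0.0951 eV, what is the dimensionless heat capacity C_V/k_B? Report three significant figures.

Eᵢ/kT = 0, 1.8086, 2.7340.
Z = Σ e^(−Eᵢ/kT) = e^(−0) + e^(−1.8086) + e^(−2.7340) = 1.0000 + 0.16388 + 0.064959 = 1.2288.
⟨E⟩ = 0.036684 eV, ⟨E²⟩ = 0.0075191 eV².
C_V/k_B = (⟨E²⟩ − ⟨E⟩²)/(kT)² = (0.0075191 − 0.0013457)/0.0090440 = 0.683.

0.683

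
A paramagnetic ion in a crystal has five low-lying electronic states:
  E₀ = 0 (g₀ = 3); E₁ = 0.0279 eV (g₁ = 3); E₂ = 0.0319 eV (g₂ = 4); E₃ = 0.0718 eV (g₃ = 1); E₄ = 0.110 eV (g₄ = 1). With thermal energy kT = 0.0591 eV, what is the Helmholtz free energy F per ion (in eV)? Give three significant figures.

Eᵢ/kT = 0, 0.47208, 0.53976, 1.2149, 1.8613.
Z = Σ gᵢe^(−Eᵢ/kT) = 3·e^(−0) + 3·e^(−0.47208) + 4·e^(−0.53976) + 1·e^(−1.2149) + 1·e^(−1.8613) = 3.0000 + 1.8711 + 2.3316 + 0.29674 + 0.15547 = 7.6549.
F = −kT ln Z = −0.0591 × ln(7.6549) = −0.0591 × 2.0353 = -0.120 eV.

-0.120 eV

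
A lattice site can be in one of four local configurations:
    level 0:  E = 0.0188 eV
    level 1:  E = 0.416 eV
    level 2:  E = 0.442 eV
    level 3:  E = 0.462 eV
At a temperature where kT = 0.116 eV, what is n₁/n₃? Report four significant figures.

n₁/n₃ = exp[−(E₁−E₃)/kT] = exp(−(-0.046 eV)/(0.116 eV)) = exp(0.396552) = 1.487.

1.487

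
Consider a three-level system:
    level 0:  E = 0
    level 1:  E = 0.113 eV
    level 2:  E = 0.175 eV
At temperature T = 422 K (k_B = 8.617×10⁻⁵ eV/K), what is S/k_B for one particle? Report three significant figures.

0.221

k_BT = 8.617×10⁻⁵ × 422 K = 0.036364 eV.
Eᵢ/kT = 0, 3.1075, 4.8125.
Z = Σ e^(−Eᵢ/kT) = e^(−0) + e^(−3.1075) + e^(−4.8125) = 1.0000 + 0.044713 + 0.0081275 = 1.0528.
⟨E⟩ = Σ EᵢPᵢ = 0.0061502 eV.
S/k_B = ln Z + ⟨E⟩/kT = ln(1.0528) + 0.0061502/0.036364 = 0.051453 + 0.16913 = 0.221.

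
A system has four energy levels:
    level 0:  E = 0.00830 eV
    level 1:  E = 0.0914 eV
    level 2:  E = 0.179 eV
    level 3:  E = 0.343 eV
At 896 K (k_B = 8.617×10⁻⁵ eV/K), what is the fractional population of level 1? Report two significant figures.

0.23

k_BT = 8.617×10⁻⁵ × 896 K = 0.07721 eV.
Eᵢ/kT = 0.1075, 1.184, 2.318, 4.442.
Z = Σ e^(−Eᵢ/kT) = e^(−0.1075) + e^(−1.184) + e^(−2.318) + e^(−4.442) = 0.8981 + 0.3061 + 0.09847 + 0.01177 = 1.314.
P₁ = e^(−E₁/kT) / Z = 0.3061/1.314 = 0.23.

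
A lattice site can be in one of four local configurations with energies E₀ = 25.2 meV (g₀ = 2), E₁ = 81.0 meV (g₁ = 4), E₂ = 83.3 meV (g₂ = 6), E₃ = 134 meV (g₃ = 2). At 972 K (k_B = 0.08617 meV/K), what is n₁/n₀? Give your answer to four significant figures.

k_BT = 0.08617 × 972 K = 83.7572 meV.
n₁/n₀ = (g₁/g₀) exp[−(E₁−E₀)/kT] = (4/2) × exp(−(55.8 meV)/(83.7572 meV)) = (4/2) × exp(-0.666211) = 1.027.

1.027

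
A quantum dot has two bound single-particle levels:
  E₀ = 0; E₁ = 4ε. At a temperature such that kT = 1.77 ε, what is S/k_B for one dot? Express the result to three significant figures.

Eᵢ/kT = 0, 2.2599.
Z = Σ e^(−Eᵢ/kT) = e^(−0) + e^(−2.2599) = 1.0000 + 0.10436 = 1.1044.
⟨E⟩ = Σ EᵢPᵢ = 0.37798 ε.
S/k_B = ln Z + ⟨E⟩/kT = ln(1.1044) + 0.37798/1.77 = 0.099302 + 0.21355 = 0.313.

0.313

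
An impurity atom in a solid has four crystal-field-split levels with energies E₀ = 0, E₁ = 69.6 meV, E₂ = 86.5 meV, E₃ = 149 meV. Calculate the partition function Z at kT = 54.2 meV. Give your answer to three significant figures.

Eᵢ/kT = 0, 1.2841, 1.5959, 2.7491.
Z = Σ e^(−Eᵢ/kT) = e^(−0) + e^(−1.2841) + e^(−1.5959) + e^(−2.7491) = 1.0000 + 0.27690 + 0.20273 + 0.063985 = 1.5436.

Z = 1.54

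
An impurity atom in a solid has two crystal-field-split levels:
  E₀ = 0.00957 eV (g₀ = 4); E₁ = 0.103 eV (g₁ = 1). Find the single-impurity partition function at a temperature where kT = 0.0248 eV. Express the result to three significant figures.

Z = 2.74

Eᵢ/kT = 0.38589, 4.1532.
Z = Σ gᵢe^(−Eᵢ/kT) = 4·e^(−0.38589) + 1·e^(−4.1532) = 2.7194 + 0.015714 = 2.7351.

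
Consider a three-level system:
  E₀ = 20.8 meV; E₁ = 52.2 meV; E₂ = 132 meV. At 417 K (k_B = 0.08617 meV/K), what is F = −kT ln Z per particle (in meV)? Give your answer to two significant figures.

k_BT = 0.08617 × 417 K = 35.93 meV.
Eᵢ/kT = 0.5789, 1.453, 3.674.
Z = Σ e^(−Eᵢ/kT) = e^(−0.5789) + e^(−1.453) + e^(−3.674) = 0.5605 + 0.2339 + 0.02537 = 0.8198.
F = −kT ln Z = −35.93 × ln(0.8198) = −35.93 × -0.1987 = 7.1 meV.

7.1 meV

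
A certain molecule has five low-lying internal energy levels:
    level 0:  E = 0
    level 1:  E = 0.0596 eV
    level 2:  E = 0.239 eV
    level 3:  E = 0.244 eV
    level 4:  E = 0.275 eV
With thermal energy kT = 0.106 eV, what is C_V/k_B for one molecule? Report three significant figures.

Eᵢ/kT = 0, 0.56226, 2.2547, 2.3019, 2.5943.
Z = Σ e^(−Eᵢ/kT) = e^(−0) + e^(−0.56226) + e^(−2.2547) + e^(−2.3019) + e^(−2.5943) = 1.0000 + 0.56992 + 0.10491 + 0.10007 + 0.074698 = 1.8496.
⟨E⟩ = 0.056228 eV, ⟨E²⟩ = 0.010610 eV².
C_V/k_B = (⟨E²⟩ − ⟨E⟩²)/(kT)² = (0.010610 − 0.0031616)/0.011236 = 0.663.

0.663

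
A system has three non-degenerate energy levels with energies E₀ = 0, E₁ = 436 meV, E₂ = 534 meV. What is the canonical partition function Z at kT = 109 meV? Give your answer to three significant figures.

Eᵢ/kT = 0, 4.0000, 4.8991.
Z = Σ e^(−Eᵢ/kT) = e^(−0) + e^(−4.0000) + e^(−4.8991) = 1.0000 + 0.018316 + 0.0074533 = 1.0258.

Z = 1.03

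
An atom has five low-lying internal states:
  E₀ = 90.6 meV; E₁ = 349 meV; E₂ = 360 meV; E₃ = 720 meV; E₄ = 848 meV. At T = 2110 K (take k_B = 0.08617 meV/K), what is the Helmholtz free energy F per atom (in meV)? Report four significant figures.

15.00 meV

k_BT = 0.08617 × 2110 K = 181.819 meV.
Eᵢ/kT = 0.498298, 1.91949, 1.97999, 3.95998, 4.66398.
Z = Σ e^(−Eᵢ/kT) = e^(−0.498298) + e^(−1.91949) + e^(−1.97999) + e^(−3.95998) + e^(−4.66398) = 0.607564 + 0.146682 + 0.138071 + 0.0190635 + 0.00942886 = 0.920809.
F = −kT ln Z = −181.819 × ln(0.920809) = −181.819 × -0.0825026 = 15.00 meV.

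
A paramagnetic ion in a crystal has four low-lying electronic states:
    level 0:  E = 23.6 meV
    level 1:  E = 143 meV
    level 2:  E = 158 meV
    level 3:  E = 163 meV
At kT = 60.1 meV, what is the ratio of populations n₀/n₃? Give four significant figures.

10.17

n₀/n₃ = exp[−(E₀−E₃)/kT] = exp(−(-139.4 meV)/(60.1 meV)) = exp(2.31947) = 10.17.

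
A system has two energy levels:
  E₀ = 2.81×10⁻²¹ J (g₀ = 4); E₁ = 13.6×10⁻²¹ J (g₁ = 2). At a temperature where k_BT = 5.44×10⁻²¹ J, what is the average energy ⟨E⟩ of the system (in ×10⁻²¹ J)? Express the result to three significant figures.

3.50 ×10⁻²¹ J

Eᵢ/kT = 0.51654, 2.5000.
Z = Σ gᵢe^(−Eᵢ/kT) = 4·e^(−0.51654) + 2·e^(−2.5000) = 2.3863 + 0.16417 = 2.5505.
⟨E⟩ = Σ Eᵢ gᵢe^(−Eᵢ/kT) / Z = (2.81·2.3863 + 13.6·0.16417) / 2.5505 = 3.50 ×10⁻²¹ J.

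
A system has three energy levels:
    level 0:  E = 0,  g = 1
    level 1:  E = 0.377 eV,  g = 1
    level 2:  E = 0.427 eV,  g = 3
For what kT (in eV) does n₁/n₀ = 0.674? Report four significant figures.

n₁/n₀ = (g₁/g₀) exp[−(E₁−E₀)/kT] = 0.674.
⇒ (E₁−E₀)/kT = ln((1/1)/0.674) = ln(1.48368) = 0.394525.
kT = 0.377 eV / 0.394525 = 0.9556 eV.

0.9556 eV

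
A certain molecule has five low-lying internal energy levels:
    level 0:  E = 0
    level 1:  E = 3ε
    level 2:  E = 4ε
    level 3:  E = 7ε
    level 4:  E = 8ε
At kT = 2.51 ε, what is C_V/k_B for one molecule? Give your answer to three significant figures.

0.770

Eᵢ/kT = 0, 1.1952, 1.5936, 2.7888, 3.1873.
Z = Σ e^(−Eᵢ/kT) = e^(−0) + e^(−1.1952) + e^(−1.5936) + e^(−2.7888) + e^(−3.1873) = 1.0000 + 0.30264 + 0.20319 + 0.061495 + 0.041283 = 1.6086.
⟨E⟩ = 1.5426 ε, ⟨E²⟩ = 7.2300 ε².
C_V/k_B = (⟨E²⟩ − ⟨E⟩²)/(kT)² = (7.2300 − 2.3796)/6.3001 = 0.770.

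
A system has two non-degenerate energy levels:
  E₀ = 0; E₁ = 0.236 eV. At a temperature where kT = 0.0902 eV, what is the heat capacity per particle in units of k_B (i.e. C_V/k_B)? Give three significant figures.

Eᵢ/kT = 0, 2.6164.
Z = Σ e^(−Eᵢ/kT) = e^(−0) + e^(−2.6164) = 1.0000 + 0.073065 = 1.0731.
⟨E⟩ = 0.016069 eV, ⟨E²⟩ = 0.0037922 eV².
C_V/k_B = (⟨E²⟩ − ⟨E⟩²)/(kT)² = (0.0037922 − 0.00025821)/0.0081360 = 0.434.

0.434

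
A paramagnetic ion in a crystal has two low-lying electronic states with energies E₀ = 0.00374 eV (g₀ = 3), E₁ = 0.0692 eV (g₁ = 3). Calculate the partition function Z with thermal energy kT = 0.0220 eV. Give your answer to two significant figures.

Z = 2.7

Eᵢ/kT = 0.1700, 3.145.
Z = Σ gᵢe^(−Eᵢ/kT) = 3·e^(−0.1700) + 3·e^(−3.145) = 2.531 + 0.1292 = 2.660.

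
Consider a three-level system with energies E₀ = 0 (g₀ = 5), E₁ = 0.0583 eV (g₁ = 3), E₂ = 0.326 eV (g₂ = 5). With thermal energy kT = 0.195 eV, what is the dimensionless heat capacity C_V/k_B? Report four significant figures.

Eᵢ/kT = 0, 0.298974, 1.67179.
Z = Σ gᵢe^(−Eᵢ/kT) = 5·e^(−0) + 3·e^(−0.298974) + 5·e^(−1.67179) = 5.00000 + 2.22474 + 0.939552 = 8.16429.
⟨E⟩ = 0.0534028 eV, ⟨E²⟩ = 0.0131565 eV².
C_V/k_B = (⟨E²⟩ − ⟨E⟩²)/(kT)² = (0.0131565 − 0.00285186)/0.0380250 = 0.2710.

0.2710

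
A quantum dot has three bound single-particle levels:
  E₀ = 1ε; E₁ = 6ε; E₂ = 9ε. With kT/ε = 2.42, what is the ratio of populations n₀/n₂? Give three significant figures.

27.3

n₀/n₂ = exp[−(E₀−E₂)/kT] = exp(−(-8ε)/(2.42ε)) = exp(3.3058) = 27.3.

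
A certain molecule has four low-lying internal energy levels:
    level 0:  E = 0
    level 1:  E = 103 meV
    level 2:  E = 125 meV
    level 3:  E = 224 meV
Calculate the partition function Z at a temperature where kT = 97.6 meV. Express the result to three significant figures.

Z = 1.73

Eᵢ/kT = 0, 1.0553, 1.2807, 2.2951.
Z = Σ e^(−Eᵢ/kT) = e^(−0) + e^(−1.0553) + e^(−1.2807) + e^(−2.2951) = 1.0000 + 0.34809 + 0.27784 + 0.10075 = 1.7267.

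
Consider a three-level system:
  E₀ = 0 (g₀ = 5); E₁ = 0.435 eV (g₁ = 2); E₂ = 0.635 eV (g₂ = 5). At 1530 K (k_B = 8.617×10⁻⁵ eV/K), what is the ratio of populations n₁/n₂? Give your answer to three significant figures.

1.82

k_BT = 8.617×10⁻⁵ × 1530 K = 0.13184 eV.
n₁/n₂ = (g₁/g₂) exp[−(E₁−E₂)/kT] = (2/5) × exp(−(-0.200 eV)/(0.13184 eV)) = (2/5) × exp(1.5170) = 1.82.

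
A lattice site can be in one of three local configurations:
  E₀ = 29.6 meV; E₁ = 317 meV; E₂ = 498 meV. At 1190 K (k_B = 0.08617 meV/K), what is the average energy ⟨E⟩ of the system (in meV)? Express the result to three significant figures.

k_BT = 0.08617 × 1190 K = 102.54 meV.
Eᵢ/kT = 0.28867, 3.0915, 4.8566.
Z = Σ e^(−Eᵢ/kT) = e^(−0.28867) + e^(−3.0915) + e^(−4.8566) = 0.74926 + 0.045434 + 0.0077769 = 0.80247.
⟨E⟩ = Σ Eᵢ e^(−Eᵢ/kT) / Z = (29.6·0.74926 + 317·0.045434 + 498·0.0077769) / 0.80247 = 50.4 meV.

50.4 meV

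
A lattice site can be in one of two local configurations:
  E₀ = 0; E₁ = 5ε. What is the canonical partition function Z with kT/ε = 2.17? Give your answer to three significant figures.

Eᵢ/kT = 0, 2.3041.
Z = Σ e^(−Eᵢ/kT) = e^(−0) + e^(−2.3041) = 1.0000 + 0.099849 = 1.0998.

Z = 1.10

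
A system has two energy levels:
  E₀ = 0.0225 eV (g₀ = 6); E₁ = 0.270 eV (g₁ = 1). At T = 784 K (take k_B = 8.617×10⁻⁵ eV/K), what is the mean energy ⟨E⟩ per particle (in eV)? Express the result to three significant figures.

k_BT = 8.617×10⁻⁵ × 784 K = 0.067557 eV.
Eᵢ/kT = 0.33305, 3.9966.
Z = Σ gᵢe^(−Eᵢ/kT) = 6·e^(−0.33305) + 1·e^(−3.9966) = 4.3004 + 0.018378 = 4.3188.
⟨E⟩ = Σ Eᵢ gᵢe^(−Eᵢ/kT) / Z = (0.0225·4.3004 + 0.270·0.018378) / 4.3188 = 0.0236 eV.

0.0236 eV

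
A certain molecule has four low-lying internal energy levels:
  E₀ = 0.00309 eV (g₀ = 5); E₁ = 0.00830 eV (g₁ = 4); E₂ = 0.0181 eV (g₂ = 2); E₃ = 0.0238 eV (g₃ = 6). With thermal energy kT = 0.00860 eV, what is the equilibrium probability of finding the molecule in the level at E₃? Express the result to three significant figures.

0.0669

Eᵢ/kT = 0.35930, 0.96512, 2.1047, 2.7674.
Z = Σ gᵢe^(−Eᵢ/kT) = 5·e^(−0.35930) + 4·e^(−0.96512) + 2·e^(−2.1047) + 6·e^(−2.7674) = 3.4908 + 1.5237 + 0.24376 + 0.37695 = 5.6352.
P₃ = g₃ e^(−E₃/kT) / Z = 0.37695/5.6352 = 0.0669.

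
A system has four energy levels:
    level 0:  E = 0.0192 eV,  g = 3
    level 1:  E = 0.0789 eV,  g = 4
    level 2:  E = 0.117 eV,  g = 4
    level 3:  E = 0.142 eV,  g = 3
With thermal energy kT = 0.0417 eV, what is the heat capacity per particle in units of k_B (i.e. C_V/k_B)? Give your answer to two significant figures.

0.84

Eᵢ/kT = 0.4604, 1.892, 2.806, 3.405.
Z = Σ gᵢe^(−Eᵢ/kT) = 3·e^(−0.4604) + 4·e^(−1.892) + 4·e^(−2.806) + 3·e^(−3.405) = 1.893 + 0.6031 + 0.2418 + 0.09962 = 2.838.
⟨E⟩ = 0.04453 eV, ⟨E²⟩ = 0.003443 eV².
C_V/k_B = (⟨E²⟩ − ⟨E⟩²)/(kT)² = (0.003443 − 0.001983)/0.001739 = 0.84.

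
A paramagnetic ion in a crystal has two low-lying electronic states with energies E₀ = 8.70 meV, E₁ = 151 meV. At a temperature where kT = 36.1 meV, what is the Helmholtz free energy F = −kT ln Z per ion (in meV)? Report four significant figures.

8.006 meV

Eᵢ/kT = 0.240997, 4.18283.
Z = Σ e^(−Eᵢ/kT) = e^(−0.240997) + e^(−4.18283) = 0.785844 + 0.0152553 = 0.801099.
F = −kT ln Z = −36.1 × ln(0.801099) = −36.1 × -0.221771 = 8.006 meV.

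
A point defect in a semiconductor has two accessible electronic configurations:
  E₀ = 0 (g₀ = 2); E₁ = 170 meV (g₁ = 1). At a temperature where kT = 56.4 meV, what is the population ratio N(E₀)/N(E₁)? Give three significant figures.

n₀/n₁ = (g₀/g₁) exp[−(E₀−E₁)/kT] = (2/1) × exp(−(-170 meV)/(56.4 meV)) = (2/1) × exp(3.0142) = 40.7.

40.7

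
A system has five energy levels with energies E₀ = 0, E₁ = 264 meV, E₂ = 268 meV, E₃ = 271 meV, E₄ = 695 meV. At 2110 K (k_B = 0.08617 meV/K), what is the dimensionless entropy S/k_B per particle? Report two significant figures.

1.2

k_BT = 0.08617 × 2110 K = 181.8 meV.
Eᵢ/kT = 0, 1.452, 1.474, 1.491, 3.823.
Z = Σ e^(−Eᵢ/kT) = e^(−0) + e^(−1.452) + e^(−1.474) + e^(−1.491) + e^(−3.823) = 1.000 + 0.2341 + 0.2290 + 0.2251 + 0.02186 = 1.710.
⟨E⟩ = Σ EᵢPᵢ = 116.6 meV.
S/k_B = ln Z + ⟨E⟩/kT = ln(1.710) + 116.6/181.8 = 0.5365 + 0.6414 = 1.2.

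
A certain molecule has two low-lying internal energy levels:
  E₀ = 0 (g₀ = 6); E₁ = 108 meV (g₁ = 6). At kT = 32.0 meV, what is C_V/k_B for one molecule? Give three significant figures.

Eᵢ/kT = 0, 3.3750.
Z = Σ gᵢe^(−Eᵢ/kT) = 6·e^(−0) + 6·e^(−3.3750) = 6.0000 + 0.20531 = 6.2053.
⟨E⟩ = 3.5733 meV, ⟨E²⟩ = 385.92 meV².
C_V/k_B = (⟨E²⟩ − ⟨E⟩²)/(kT)² = (385.92 − 12.768)/1024.0 = 0.364.

0.364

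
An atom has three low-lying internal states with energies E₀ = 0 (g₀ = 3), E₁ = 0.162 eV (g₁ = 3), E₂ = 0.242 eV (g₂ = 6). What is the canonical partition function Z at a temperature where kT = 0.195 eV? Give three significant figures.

Z = 6.04

Eᵢ/kT = 0, 0.83077, 1.2410.
Z = Σ gᵢe^(−Eᵢ/kT) = 3·e^(−0) + 3·e^(−0.83077) + 6·e^(−1.2410) = 3.0000 + 1.3071 + 1.7346 = 6.0417.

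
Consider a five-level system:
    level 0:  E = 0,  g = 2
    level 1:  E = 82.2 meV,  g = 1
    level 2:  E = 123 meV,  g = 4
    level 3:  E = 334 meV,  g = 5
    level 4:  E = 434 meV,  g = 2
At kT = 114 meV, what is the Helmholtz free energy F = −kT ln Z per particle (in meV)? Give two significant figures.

Eᵢ/kT = 0, 0.7211, 1.079, 2.930, 3.807.
Z = Σ gᵢe^(−Eᵢ/kT) = 2·e^(−0) + 1·e^(−0.7211) + 4·e^(−1.079) + 5·e^(−2.930) + 2·e^(−3.807) = 2.000 + 0.4862 + 1.360 + 0.2670 + 0.04443 = 4.158.
F = −kT ln Z = −114 × ln(4.158) = −114 × 1.425 = -160 meV.

-160 meV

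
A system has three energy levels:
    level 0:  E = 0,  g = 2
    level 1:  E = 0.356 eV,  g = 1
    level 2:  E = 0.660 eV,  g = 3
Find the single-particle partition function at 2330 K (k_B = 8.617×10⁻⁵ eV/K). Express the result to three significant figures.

Z = 2.28

k_BT = 8.617×10⁻⁵ × 2330 K = 0.20078 eV.
Eᵢ/kT = 0, 1.7731, 3.2872.
Z = Σ gᵢe^(−Eᵢ/kT) = 2·e^(−0) + 1·e^(−1.7731) + 3·e^(−3.2872) = 2.0000 + 0.16981 + 0.11207 = 2.2819.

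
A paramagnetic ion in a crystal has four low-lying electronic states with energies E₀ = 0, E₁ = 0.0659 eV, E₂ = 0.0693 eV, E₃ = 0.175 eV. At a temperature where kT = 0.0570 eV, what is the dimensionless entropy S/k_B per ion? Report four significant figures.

Eᵢ/kT = 0, 1.15614, 1.21579, 3.07018.
Z = Σ e^(−Eᵢ/kT) = e^(−0) + e^(−1.15614) + e^(−1.21579) + e^(−3.07018) = 1.00000 + 0.314699 + 0.296476 + 0.0464128 = 1.65759.
⟨E⟩ = Σ EᵢPᵢ = 0.0298063 eV.
S/k_B = ln Z + ⟨E⟩/kT = ln(1.65759) + 0.0298063/0.0570 = 0.505365 + 0.522918 = 1.028.

1.028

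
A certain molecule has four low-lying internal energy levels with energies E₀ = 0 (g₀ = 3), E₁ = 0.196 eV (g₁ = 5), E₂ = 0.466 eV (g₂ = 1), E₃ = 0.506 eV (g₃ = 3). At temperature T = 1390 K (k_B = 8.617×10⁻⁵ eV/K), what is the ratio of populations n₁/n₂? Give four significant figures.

k_BT = 8.617×10⁻⁵ × 1390 K = 0.119776 eV.
n₁/n₂ = (g₁/g₂) exp[−(E₁−E₂)/kT] = (5/1) × exp(−(-0.270 eV)/(0.119776 eV)) = (5/1) × exp(2.25421) = 47.64.

47.64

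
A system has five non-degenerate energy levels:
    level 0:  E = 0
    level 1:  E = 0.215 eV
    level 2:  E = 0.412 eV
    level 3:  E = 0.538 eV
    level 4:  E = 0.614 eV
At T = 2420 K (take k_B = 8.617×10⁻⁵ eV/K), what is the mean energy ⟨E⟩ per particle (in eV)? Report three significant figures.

k_BT = 8.617×10⁻⁵ × 2420 K = 0.20853 eV.
Eᵢ/kT = 0, 1.0310, 1.9757, 2.5800, 2.9444.
Z = Σ e^(−Eᵢ/kT) = e^(−0) + e^(−1.0310) + e^(−1.9757) + e^(−2.5800) + e^(−2.9444) = 1.0000 + 0.35665 + 0.13866 + 0.075774 + 0.052634 = 1.6237.
⟨E⟩ = Σ Eᵢ e^(−Eᵢ/kT) / Z = (0·1.0000 + 0.215·0.35665 + 0.412·0.13866 + 0.538·0.075774 + 0.614·0.052634) / 1.6237 = 0.127 eV.

0.127 eV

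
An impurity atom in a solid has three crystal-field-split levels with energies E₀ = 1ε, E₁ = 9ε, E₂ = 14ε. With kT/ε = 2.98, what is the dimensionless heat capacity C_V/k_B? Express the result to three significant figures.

Eᵢ/kT = 0.33557, 3.0201, 4.6980.
Z = Σ e^(−Eᵢ/kT) = e^(−0.33557) + e^(−3.0201) + e^(−4.6980) = 0.71493 + 0.048796 + 0.0091135 = 0.77284.
⟨E⟩ = 1.6584 ε, ⟨E²⟩ = 8.3506 ε².
C_V/k_B = (⟨E²⟩ − ⟨E⟩²)/(kT)² = (8.3506 − 2.7503)/8.8804 = 0.631.

0.631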